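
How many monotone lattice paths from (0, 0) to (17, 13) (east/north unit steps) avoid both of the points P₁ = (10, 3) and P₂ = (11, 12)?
Number of paths = 104753196

Inclusion–exclusion. Total paths: C(30, 17) = 119759850. Through P₁: C(13, 10)·C(17, 7) = 5562128. Through P₂: C(23, 11)·C(7, 6) = 9464546. Since P₁ is strictly southwest of P₂, a monotone path through both must visit P₁ then P₂; paths through both = C(13, 10)·C(10, 1)·C(7, 6) = 20020. Avoid both = 119759850 − 5562128 − 9464546 + 20020 = 104753196.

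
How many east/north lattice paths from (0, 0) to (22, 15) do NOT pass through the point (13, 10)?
Number of paths = 7073779628

Total paths from (0, 0) to (22, 15): C(37, 22) = 9364199760. Paths through (13, 10): (paths (0, 0) → (13, 10)) × (paths (13, 10) → (22, 15)) = C(23, 13) · C(14, 9) = 1144066 · 2002 = 2290420132. Avoidance count = 9364199760 − 2290420132 = 7073779628.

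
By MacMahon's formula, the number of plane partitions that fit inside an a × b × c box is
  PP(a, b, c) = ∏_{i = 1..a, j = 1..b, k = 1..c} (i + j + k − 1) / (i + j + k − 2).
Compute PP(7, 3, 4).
PP(7, 3, 4) = 1557270

Evaluate the triple product over i = 1..7, j = 1..3, k = 1..4. The factors are (2/1) · (3/2) · (4/3) · (5/4) · (3/2) · (4/3) · (5/4) · (6/5) · … (84 factors total). The numerators and denominators telescope so the product is an integer; carrying out the multiplication exactly gives PP(7, 3, 4) = 1557270.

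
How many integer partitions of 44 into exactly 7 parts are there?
p(44, 7 parts) = 4526

Partitions of n into exactly k parts are in bijection with partitions of n − k into at most k parts (subtract 1 from each part). So p(44, exactly 7) = p(37, parts ≤ 7). Computing via the recurrence p(m, j) = p(m, j−1) + p(m−j, j) gives 4526.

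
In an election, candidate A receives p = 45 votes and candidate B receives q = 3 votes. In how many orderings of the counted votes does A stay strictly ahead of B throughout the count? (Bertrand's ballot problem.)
Strict-lead orderings = 15134

Total orderings of the 48 votes with 45 for A: C(48, 45) = 17296. By the Bertrand ballot formula (Cycle Lemma / reflection principle), the number of orderings in which A is strictly ahead of B throughout is (p − q)/(p + q) · C(p + q, p) = (45 − 3)/(45 + 3) · 17296 = 15134.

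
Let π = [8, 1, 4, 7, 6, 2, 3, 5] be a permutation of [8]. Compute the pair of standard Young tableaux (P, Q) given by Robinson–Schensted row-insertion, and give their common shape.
P = [1, 2, 3, 5] / [4, 6] / [7] / [8];  Q = [1, 3, 4, 8] / [2, 7] / [5] / [6];  common shape = (4, 2, 1, 1)

Row-insert the values π_1, π_2, … into P one at a time, bumping the leftmost entry strictly greater than the inserted value down to the next row. The recording tableau Q records, in position (i, j), the step at which that cell was added to P.
  Insert 8 (step 1): P = [8];  Q = [1]
  Insert 1 (step 2): P = [1] / [8];  Q = [1] / [2]
  Insert 4 (step 3): P = [1, 4] / [8];  Q = [1, 3] / [2]
  Insert 7 (step 4): P = [1, 4, 7] / [8];  Q = [1, 3, 4] / [2]
  Insert 6 (step 5): P = [1, 4, 6] / [7] / [8];  Q = [1, 3, 4] / [2] / [5]
  Insert 2 (step 6): P = [1, 2, 6] / [4] / [7] / [8];  Q = [1, 3, 4] / [2] / [5] / [6]
  Insert 3 (step 7): P = [1, 2, 3] / [4, 6] / [7] / [8];  Q = [1, 3, 4] / [2, 7] / [5] / [6]
  Insert 5 (step 8): P = [1, 2, 3, 5] / [4, 6] / [7] / [8];  Q = [1, 3, 4, 8] / [2, 7] / [5] / [6]
Final shape: (4, 2, 1, 1).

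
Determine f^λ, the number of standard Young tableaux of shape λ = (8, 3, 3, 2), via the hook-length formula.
# SYT of shape (8, 3, 3, 2) = 206388

Hook-length formula: f^λ = n! / Π hook(c), product over all cells c of the Young diagram. For λ = (8, 3, 3, 2), n = 16 boxes. Hook lengths by row (left-to-right, top-to-bottom): [11, 10, 8, 5, 4, 3, 2, 1]; [5, 4, 2]; [4, 3, 1]; [2, 1]. Product of hooks = 101376000. So f^λ = 16! / 101376000 = 20922789888000 / 101376000 = 206388.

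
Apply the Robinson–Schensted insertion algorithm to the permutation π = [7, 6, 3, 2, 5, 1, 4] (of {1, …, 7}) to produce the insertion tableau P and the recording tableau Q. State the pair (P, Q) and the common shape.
P = [1, 4] / [2, 5] / [3] / [6] / [7];  Q = [1, 5] / [2, 7] / [3] / [4] / [6];  common shape = (2, 2, 1, 1, 1)

Row-insert the values π_1, π_2, … into P one at a time, bumping the leftmost entry strictly greater than the inserted value down to the next row. The recording tableau Q records, in position (i, j), the step at which that cell was added to P.
  Insert 7 (step 1): P = [7];  Q = [1]
  Insert 6 (step 2): P = [6] / [7];  Q = [1] / [2]
  Insert 3 (step 3): P = [3] / [6] / [7];  Q = [1] / [2] / [3]
  Insert 2 (step 4): P = [2] / [3] / [6] / [7];  Q = [1] / [2] / [3] / [4]
  Insert 5 (step 5): P = [2, 5] / [3] / [6] / [7];  Q = [1, 5] / [2] / [3] / [4]
  Insert 1 (step 6): P = [1, 5] / [2] / [3] / [6] / [7];  Q = [1, 5] / [2] / [3] / [4] / [6]
  Insert 4 (step 7): P = [1, 4] / [2, 5] / [3] / [6] / [7];  Q = [1, 5] / [2, 7] / [3] / [4] / [6]
Final shape: (2, 2, 1, 1, 1).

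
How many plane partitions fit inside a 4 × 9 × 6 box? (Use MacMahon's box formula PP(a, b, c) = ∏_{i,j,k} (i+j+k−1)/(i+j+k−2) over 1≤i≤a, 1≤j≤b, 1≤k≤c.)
PP(4, 9, 6) = 559299781040

Evaluate the triple product over i = 1..4, j = 1..9, k = 1..6. The factors are (2/1) · (3/2) · (4/3) · (5/4) · (6/5) · (7/6) · (3/2) · (4/3) · … (216 factors total). The numerators and denominators telescope so the product is an integer; carrying out the multiplication exactly gives PP(4, 9, 6) = 559299781040.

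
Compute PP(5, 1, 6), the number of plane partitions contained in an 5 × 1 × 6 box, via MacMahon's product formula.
PP(5, 1, 6) = 462

Evaluate the triple product over i = 1..5, j = 1..1, k = 1..6. The factors are (2/1) · (3/2) · (4/3) · (5/4) · (6/5) · (7/6) · (3/2) · (4/3) · … (30 factors total). The numerators and denominators telescope so the product is an integer; carrying out the multiplication exactly gives PP(5, 1, 6) = 462.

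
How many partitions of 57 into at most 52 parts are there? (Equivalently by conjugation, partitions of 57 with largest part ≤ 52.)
p(57, parts ≤ 52) = 614142

Use the recurrence p(n, m) = p(n, m−1) + p(n−m, m): either the largest part is < m (count p(n, m−1)) or the largest part is exactly m (remove one copy of m, count p(n−m, m)). With p(0, ·) = 1 this gives p(57, parts ≤ 52) = 614142. (By conjugating Young diagrams, this also counts partitions of 57 into at most 52 parts.)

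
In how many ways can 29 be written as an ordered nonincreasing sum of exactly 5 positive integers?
p(29, 5 parts) = 333

Partitions of n into exactly k parts are in bijection with partitions of n − k into at most k parts (subtract 1 from each part). So p(29, exactly 5) = p(24, parts ≤ 5). Computing via the recurrence p(m, j) = p(m, j−1) + p(m−j, j) gives 333.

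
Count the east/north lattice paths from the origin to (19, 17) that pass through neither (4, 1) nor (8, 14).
Number of paths = 6982730945

Inclusion–exclusion. Total paths: C(36, 19) = 8597496600. Through P₁: C(5, 4)·C(31, 15) = 1502700975. Through P₂: C(22, 8)·C(14, 11) = 116396280. Since P₁ is strictly southwest of P₂, a monotone path through both must visit P₁ then P₂; paths through both = C(5, 4)·C(17, 4)·C(14, 11) = 4331600. Avoid both = 8597496600 − 1502700975 − 116396280 + 4331600 = 6982730945.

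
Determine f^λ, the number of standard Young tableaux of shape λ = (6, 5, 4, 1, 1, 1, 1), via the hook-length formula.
# SYT of shape (6, 5, 4, 1, 1, 1, 1) = 23279256

Hook-length formula: f^λ = n! / Π hook(c), product over all cells c of the Young diagram. For λ = (6, 5, 4, 1, 1, 1, 1), n = 19 boxes. Hook lengths by row (left-to-right, top-to-bottom): [12, 7, 6, 5, 3, 1]; [10, 5, 4, 3, 1]; [8, 3, 2, 1]; [4]; [3]; [2]; [1]. Product of hooks = 5225472000. So f^λ = 19! / 5225472000 = 121645100408832000 / 5225472000 = 23279256.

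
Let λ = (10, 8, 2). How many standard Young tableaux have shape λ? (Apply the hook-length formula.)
# SYT of shape (10, 8, 2) = 1469650

Hook-length formula: f^λ = n! / Π hook(c), product over all cells c of the Young diagram. For λ = (10, 8, 2), n = 20 boxes. Hook lengths by row (left-to-right, top-to-bottom): [12, 11, 9, 8, 7, 6, 5, 4, 2, 1]; [9, 8, 6, 5, 4, 3, 2, 1]; [2, 1]. Product of hooks = 1655429529600. So f^λ = 20! / 1655429529600 = 2432902008176640000 / 1655429529600 = 1469650.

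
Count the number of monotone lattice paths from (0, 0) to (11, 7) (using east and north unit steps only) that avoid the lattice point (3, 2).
Number of paths = 18954

Total paths from (0, 0) to (11, 7): C(18, 11) = 31824. Paths through (3, 2): (paths (0, 0) → (3, 2)) × (paths (3, 2) → (11, 7)) = C(5, 3) · C(13, 8) = 10 · 1287 = 12870. Avoidance count = 31824 − 12870 = 18954.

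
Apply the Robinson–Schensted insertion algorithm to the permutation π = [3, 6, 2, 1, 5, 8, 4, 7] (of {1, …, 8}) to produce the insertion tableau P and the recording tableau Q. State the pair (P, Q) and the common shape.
P = [1, 4, 7] / [2, 5, 8] / [3, 6];  Q = [1, 2, 6] / [3, 5, 8] / [4, 7];  common shape = (3, 3, 2)

Row-insert the values π_1, π_2, … into P one at a time, bumping the leftmost entry strictly greater than the inserted value down to the next row. The recording tableau Q records, in position (i, j), the step at which that cell was added to P.
  Insert 3 (step 1): P = [3];  Q = [1]
  Insert 6 (step 2): P = [3, 6];  Q = [1, 2]
  Insert 2 (step 3): P = [2, 6] / [3];  Q = [1, 2] / [3]
  Insert 1 (step 4): P = [1, 6] / [2] / [3];  Q = [1, 2] / [3] / [4]
  Insert 5 (step 5): P = [1, 5] / [2, 6] / [3];  Q = [1, 2] / [3, 5] / [4]
  Insert 8 (step 6): P = [1, 5, 8] / [2, 6] / [3];  Q = [1, 2, 6] / [3, 5] / [4]
  Insert 4 (step 7): P = [1, 4, 8] / [2, 5] / [3, 6];  Q = [1, 2, 6] / [3, 5] / [4, 7]
  Insert 7 (step 8): P = [1, 4, 7] / [2, 5, 8] / [3, 6];  Q = [1, 2, 6] / [3, 5, 8] / [4, 7]
Final shape: (3, 3, 2).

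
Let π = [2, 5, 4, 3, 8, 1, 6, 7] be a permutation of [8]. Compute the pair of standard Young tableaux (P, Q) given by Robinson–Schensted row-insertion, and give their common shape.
P = [1, 3, 6, 7] / [2, 8] / [4] / [5];  Q = [1, 2, 5, 8] / [3, 7] / [4] / [6];  common shape = (4, 2, 1, 1)

Row-insert the values π_1, π_2, … into P one at a time, bumping the leftmost entry strictly greater than the inserted value down to the next row. The recording tableau Q records, in position (i, j), the step at which that cell was added to P.
  Insert 2 (step 1): P = [2];  Q = [1]
  Insert 5 (step 2): P = [2, 5];  Q = [1, 2]
  Insert 4 (step 3): P = [2, 4] / [5];  Q = [1, 2] / [3]
  Insert 3 (step 4): P = [2, 3] / [4] / [5];  Q = [1, 2] / [3] / [4]
  Insert 8 (step 5): P = [2, 3, 8] / [4] / [5];  Q = [1, 2, 5] / [3] / [4]
  Insert 1 (step 6): P = [1, 3, 8] / [2] / [4] / [5];  Q = [1, 2, 5] / [3] / [4] / [6]
  Insert 6 (step 7): P = [1, 3, 6] / [2, 8] / [4] / [5];  Q = [1, 2, 5] / [3, 7] / [4] / [6]
  Insert 7 (step 8): P = [1, 3, 6, 7] / [2, 8] / [4] / [5];  Q = [1, 2, 5, 8] / [3, 7] / [4] / [6]
Final shape: (4, 2, 1, 1).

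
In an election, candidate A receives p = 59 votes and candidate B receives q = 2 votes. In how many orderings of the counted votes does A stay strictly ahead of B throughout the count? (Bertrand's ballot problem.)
Strict-lead orderings = 1710

Total orderings of the 61 votes with 59 for A: C(61, 59) = 1830. By the Bertrand ballot formula (Cycle Lemma / reflection principle), the number of orderings in which A is strictly ahead of B throughout is (p − q)/(p + q) · C(p + q, p) = (59 − 2)/(59 + 2) · 1830 = 1710.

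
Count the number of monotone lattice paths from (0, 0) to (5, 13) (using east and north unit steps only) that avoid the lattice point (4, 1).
Number of paths = 8503

Total paths from (0, 0) to (5, 13): C(18, 5) = 8568. Paths through (4, 1): (paths (0, 0) → (4, 1)) × (paths (4, 1) → (5, 13)) = C(5, 4) · C(13, 1) = 5 · 13 = 65. Avoidance count = 8568 − 65 = 8503.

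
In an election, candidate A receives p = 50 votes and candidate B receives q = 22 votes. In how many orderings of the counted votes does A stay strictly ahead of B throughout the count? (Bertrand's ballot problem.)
Strict-lead orderings = 696594355154467224

Total orderings of the 72 votes with 50 for A: C(72, 50) = 1791242627540058576. By the Bertrand ballot formula (Cycle Lemma / reflection principle), the number of orderings in which A is strictly ahead of B throughout is (p − q)/(p + q) · C(p + q, p) = (50 − 22)/(50 + 22) · 1791242627540058576 = 696594355154467224.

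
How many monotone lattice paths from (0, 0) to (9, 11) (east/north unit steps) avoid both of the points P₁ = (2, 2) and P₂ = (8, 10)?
Number of paths = 47840

Inclusion–exclusion. Total paths: C(20, 9) = 167960. Through P₁: C(4, 2)·C(16, 7) = 68640. Through P₂: C(18, 8)·C(2, 1) = 87516. Since P₁ is strictly southwest of P₂, a monotone path through both must visit P₁ then P₂; paths through both = C(4, 2)·C(14, 6)·C(2, 1) = 36036. Avoid both = 167960 − 68640 − 87516 + 36036 = 47840.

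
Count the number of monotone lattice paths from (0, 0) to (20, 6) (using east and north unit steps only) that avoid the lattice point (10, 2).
Number of paths = 164164

Total paths from (0, 0) to (20, 6): C(26, 20) = 230230. Paths through (10, 2): (paths (0, 0) → (10, 2)) × (paths (10, 2) → (20, 6)) = C(12, 10) · C(14, 10) = 66 · 1001 = 66066. Avoidance count = 230230 − 66066 = 164164.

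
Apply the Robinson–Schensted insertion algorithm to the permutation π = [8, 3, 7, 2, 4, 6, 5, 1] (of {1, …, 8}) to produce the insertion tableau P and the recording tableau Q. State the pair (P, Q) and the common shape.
P = [1, 4, 5] / [2, 6] / [3] / [7] / [8];  Q = [1, 3, 6] / [2, 5] / [4] / [7] / [8];  common shape = (3, 2, 1, 1, 1)

Row-insert the values π_1, π_2, … into P one at a time, bumping the leftmost entry strictly greater than the inserted value down to the next row. The recording tableau Q records, in position (i, j), the step at which that cell was added to P.
  Insert 8 (step 1): P = [8];  Q = [1]
  Insert 3 (step 2): P = [3] / [8];  Q = [1] / [2]
  Insert 7 (step 3): P = [3, 7] / [8];  Q = [1, 3] / [2]
  Insert 2 (step 4): P = [2, 7] / [3] / [8];  Q = [1, 3] / [2] / [4]
  Insert 4 (step 5): P = [2, 4] / [3, 7] / [8];  Q = [1, 3] / [2, 5] / [4]
  Insert 6 (step 6): P = [2, 4, 6] / [3, 7] / [8];  Q = [1, 3, 6] / [2, 5] / [4]
  Insert 5 (step 7): P = [2, 4, 5] / [3, 6] / [7] / [8];  Q = [1, 3, 6] / [2, 5] / [4] / [7]
  Insert 1 (step 8): P = [1, 4, 5] / [2, 6] / [3] / [7] / [8];  Q = [1, 3, 6] / [2, 5] / [4] / [7] / [8]
Final shape: (3, 2, 1, 1, 1).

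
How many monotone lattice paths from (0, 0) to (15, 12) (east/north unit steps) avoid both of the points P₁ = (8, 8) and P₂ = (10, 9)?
Number of paths = 10125752

Inclusion–exclusion. Total paths: C(27, 15) = 17383860. Through P₁: C(16, 8)·C(11, 7) = 4247100. Through P₂: C(19, 10)·C(8, 5) = 5173168. Since P₁ is strictly southwest of P₂, a monotone path through both must visit P₁ then P₂; paths through both = C(16, 8)·C(3, 2)·C(8, 5) = 2162160. Avoid both = 17383860 − 4247100 − 5173168 + 2162160 = 10125752.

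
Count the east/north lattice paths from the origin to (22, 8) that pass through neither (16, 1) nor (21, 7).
Number of paths = 3471381

Inclusion–exclusion. Total paths: C(30, 22) = 5852925. Through P₁: C(17, 16)·C(13, 6) = 29172. Through P₂: C(28, 21)·C(2, 1) = 2368080. Since P₁ is strictly southwest of P₂, a monotone path through both must visit P₁ then P₂; paths through both = C(17, 16)·C(11, 5)·C(2, 1) = 15708. Avoid both = 5852925 − 29172 − 2368080 + 15708 = 3471381.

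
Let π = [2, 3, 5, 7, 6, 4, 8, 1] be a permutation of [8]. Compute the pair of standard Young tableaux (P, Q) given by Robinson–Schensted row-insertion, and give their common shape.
P = [1, 3, 4, 6, 8] / [2] / [5] / [7];  Q = [1, 2, 3, 4, 7] / [5] / [6] / [8];  common shape = (5, 1, 1, 1)

Row-insert the values π_1, π_2, … into P one at a time, bumping the leftmost entry strictly greater than the inserted value down to the next row. The recording tableau Q records, in position (i, j), the step at which that cell was added to P.
  Insert 2 (step 1): P = [2];  Q = [1]
  Insert 3 (step 2): P = [2, 3];  Q = [1, 2]
  Insert 5 (step 3): P = [2, 3, 5];  Q = [1, 2, 3]
  Insert 7 (step 4): P = [2, 3, 5, 7];  Q = [1, 2, 3, 4]
  Insert 6 (step 5): P = [2, 3, 5, 6] / [7];  Q = [1, 2, 3, 4] / [5]
  Insert 4 (step 6): P = [2, 3, 4, 6] / [5] / [7];  Q = [1, 2, 3, 4] / [5] / [6]
  Insert 8 (step 7): P = [2, 3, 4, 6, 8] / [5] / [7];  Q = [1, 2, 3, 4, 7] / [5] / [6]
  Insert 1 (step 8): P = [1, 3, 4, 6, 8] / [2] / [5] / [7];  Q = [1, 2, 3, 4, 7] / [5] / [6] / [8]
Final shape: (5, 1, 1, 1).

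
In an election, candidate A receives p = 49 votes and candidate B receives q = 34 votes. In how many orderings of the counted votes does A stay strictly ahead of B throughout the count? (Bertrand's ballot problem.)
Strict-lead orderings = 39705290759505382566750

Total orderings of the 83 votes with 49 for A: C(83, 49) = 219702608869263116869350. By the Bertrand ballot formula (Cycle Lemma / reflection principle), the number of orderings in which A is strictly ahead of B throughout is (p − q)/(p + q) · C(p + q, p) = (49 − 34)/(49 + 34) · 219702608869263116869350 = 39705290759505382566750.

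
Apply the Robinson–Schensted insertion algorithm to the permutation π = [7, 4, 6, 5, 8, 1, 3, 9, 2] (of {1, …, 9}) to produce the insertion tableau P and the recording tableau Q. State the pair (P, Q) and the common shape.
P = [1, 2, 8, 9] / [3, 5] / [4] / [6] / [7];  Q = [1, 3, 5, 8] / [2, 7] / [4] / [6] / [9];  common shape = (4, 2, 1, 1, 1)

Row-insert the values π_1, π_2, … into P one at a time, bumping the leftmost entry strictly greater than the inserted value down to the next row. The recording tableau Q records, in position (i, j), the step at which that cell was added to P.
  Insert 7 (step 1): P = [7];  Q = [1]
  Insert 4 (step 2): P = [4] / [7];  Q = [1] / [2]
  Insert 6 (step 3): P = [4, 6] / [7];  Q = [1, 3] / [2]
  Insert 5 (step 4): P = [4, 5] / [6] / [7];  Q = [1, 3] / [2] / [4]
  Insert 8 (step 5): P = [4, 5, 8] / [6] / [7];  Q = [1, 3, 5] / [2] / [4]
  Insert 1 (step 6): P = [1, 5, 8] / [4] / [6] / [7];  Q = [1, 3, 5] / [2] / [4] / [6]
  Insert 3 (step 7): P = [1, 3, 8] / [4, 5] / [6] / [7];  Q = [1, 3, 5] / [2, 7] / [4] / [6]
  Insert 9 (step 8): P = [1, 3, 8, 9] / [4, 5] / [6] / [7];  Q = [1, 3, 5, 8] / [2, 7] / [4] / [6]
  Insert 2 (step 9): P = [1, 2, 8, 9] / [3, 5] / [4] / [6] / [7];  Q = [1, 3, 5, 8] / [2, 7] / [4] / [6] / [9]
Final shape: (4, 2, 1, 1, 1).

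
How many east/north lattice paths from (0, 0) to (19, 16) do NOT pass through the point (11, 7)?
Number of paths = 3286287510

Total paths from (0, 0) to (19, 16): C(35, 19) = 4059928950. Paths through (11, 7): (paths (0, 0) → (11, 7)) × (paths (11, 7) → (19, 16)) = C(18, 11) · C(17, 8) = 31824 · 24310 = 773641440. Avoidance count = 4059928950 − 773641440 = 3286287510.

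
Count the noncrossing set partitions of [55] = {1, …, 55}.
C_55 = 1759414616608818870992479875972

These noncrossing partitions are counted by the Catalan number C_n = (1/(n + 1)) · C(2n, n). For n = 55: C_55 = (1/56) · C(110, 55) = 98527218530093856775578873054432/56 = 1759414616608818870992479875972.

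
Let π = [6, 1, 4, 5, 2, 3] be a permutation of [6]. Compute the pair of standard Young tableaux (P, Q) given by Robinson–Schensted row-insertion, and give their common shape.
P = [1, 2, 3] / [4, 5] / [6];  Q = [1, 3, 4] / [2, 6] / [5];  common shape = (3, 2, 1)

Row-insert the values π_1, π_2, … into P one at a time, bumping the leftmost entry strictly greater than the inserted value down to the next row. The recording tableau Q records, in position (i, j), the step at which that cell was added to P.
  Insert 6 (step 1): P = [6];  Q = [1]
  Insert 1 (step 2): P = [1] / [6];  Q = [1] / [2]
  Insert 4 (step 3): P = [1, 4] / [6];  Q = [1, 3] / [2]
  Insert 5 (step 4): P = [1, 4, 5] / [6];  Q = [1, 3, 4] / [2]
  Insert 2 (step 5): P = [1, 2, 5] / [4] / [6];  Q = [1, 3, 4] / [2] / [5]
  Insert 3 (step 6): P = [1, 2, 3] / [4, 5] / [6];  Q = [1, 3, 4] / [2, 6] / [5]
Final shape: (3, 2, 1).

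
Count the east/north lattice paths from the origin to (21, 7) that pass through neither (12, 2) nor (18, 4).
Number of paths = 906518

Inclusion–exclusion. Total paths: C(28, 21) = 1184040. Through P₁: C(14, 12)·C(14, 9) = 182182. Through P₂: C(22, 18)·C(6, 3) = 146300. Since P₁ is strictly southwest of P₂, a monotone path through both must visit P₁ then P₂; paths through both = C(14, 12)·C(8, 6)·C(6, 3) = 50960. Avoid both = 1184040 − 182182 − 146300 + 50960 = 906518.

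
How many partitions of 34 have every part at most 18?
p(34, parts ≤ 18) = 11626

Use the recurrence p(n, m) = p(n, m−1) + p(n−m, m): either the largest part is < m (count p(n, m−1)) or the largest part is exactly m (remove one copy of m, count p(n−m, m)). With p(0, ·) = 1 this gives p(34, parts ≤ 18) = 11626. (By conjugating Young diagrams, this also counts partitions of 34 into at most 18 parts.)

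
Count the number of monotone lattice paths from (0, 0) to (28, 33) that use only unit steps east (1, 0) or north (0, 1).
Number of paths = 191724747789809255

A monotone lattice path from (0, 0) to (28, 33) consists of 28 east steps and 33 north steps in some order, so it is determined by which 28 of the 61 steps are east. The count is C(61, 28) = 191724747789809255.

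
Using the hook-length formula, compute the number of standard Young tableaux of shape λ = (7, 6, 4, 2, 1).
# SYT of shape (7, 6, 4, 2, 1) = 134368000

Hook-length formula: f^λ = n! / Π hook(c), product over all cells c of the Young diagram. For λ = (7, 6, 4, 2, 1), n = 20 boxes. Hook lengths by row (left-to-right, top-to-bottom): [11, 9, 7, 6, 4, 3, 1]; [9, 7, 5, 4, 2, 1]; [6, 4, 2, 1]; [3, 1]; [1]. Product of hooks = 18106260480. So f^λ = 20! / 18106260480 = 2432902008176640000 / 18106260480 = 134368000.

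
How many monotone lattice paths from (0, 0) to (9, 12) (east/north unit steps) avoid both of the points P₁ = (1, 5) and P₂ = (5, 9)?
Number of paths = 199950

Inclusion–exclusion. Total paths: C(21, 9) = 293930. Through P₁: C(6, 1)·C(15, 8) = 38610. Through P₂: C(14, 5)·C(7, 4) = 70070. Since P₁ is strictly southwest of P₂, a monotone path through both must visit P₁ then P₂; paths through both = C(6, 1)·C(8, 4)·C(7, 4) = 14700. Avoid both = 293930 − 38610 − 70070 + 14700 = 199950.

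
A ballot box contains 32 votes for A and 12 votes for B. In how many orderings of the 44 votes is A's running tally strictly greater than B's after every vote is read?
Strict-lead orderings = 9586673915

Total orderings of the 44 votes with 32 for A: C(44, 32) = 21090682613. By the Bertrand ballot formula (Cycle Lemma / reflection principle), the number of orderings in which A is strictly ahead of B throughout is (p − q)/(p + q) · C(p + q, p) = (32 − 12)/(32 + 12) · 21090682613 = 9586673915.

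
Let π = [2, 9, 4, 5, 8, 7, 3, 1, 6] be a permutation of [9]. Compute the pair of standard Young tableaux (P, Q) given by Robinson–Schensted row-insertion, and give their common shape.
P = [1, 3, 5, 6] / [2, 7] / [4] / [8] / [9];  Q = [1, 2, 4, 5] / [3, 9] / [6] / [7] / [8];  common shape = (4, 2, 1, 1, 1)

Row-insert the values π_1, π_2, … into P one at a time, bumping the leftmost entry strictly greater than the inserted value down to the next row. The recording tableau Q records, in position (i, j), the step at which that cell was added to P.
  Insert 2 (step 1): P = [2];  Q = [1]
  Insert 9 (step 2): P = [2, 9];  Q = [1, 2]
  Insert 4 (step 3): P = [2, 4] / [9];  Q = [1, 2] / [3]
  Insert 5 (step 4): P = [2, 4, 5] / [9];  Q = [1, 2, 4] / [3]
  Insert 8 (step 5): P = [2, 4, 5, 8] / [9];  Q = [1, 2, 4, 5] / [3]
  Insert 7 (step 6): P = [2, 4, 5, 7] / [8] / [9];  Q = [1, 2, 4, 5] / [3] / [6]
  Insert 3 (step 7): P = [2, 3, 5, 7] / [4] / [8] / [9];  Q = [1, 2, 4, 5] / [3] / [6] / [7]
  Insert 1 (step 8): P = [1, 3, 5, 7] / [2] / [4] / [8] / [9];  Q = [1, 2, 4, 5] / [3] / [6] / [7] / [8]
  Insert 6 (step 9): P = [1, 3, 5, 6] / [2, 7] / [4] / [8] / [9];  Q = [1, 2, 4, 5] / [3, 9] / [6] / [7] / [8]
Final shape: (4, 2, 1, 1, 1).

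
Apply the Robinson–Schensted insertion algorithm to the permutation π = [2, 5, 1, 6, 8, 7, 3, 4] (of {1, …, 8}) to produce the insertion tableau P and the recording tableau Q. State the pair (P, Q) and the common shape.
P = [1, 3, 4, 7] / [2, 5, 6] / [8];  Q = [1, 2, 4, 5] / [3, 6, 8] / [7];  common shape = (4, 3, 1)

Row-insert the values π_1, π_2, … into P one at a time, bumping the leftmost entry strictly greater than the inserted value down to the next row. The recording tableau Q records, in position (i, j), the step at which that cell was added to P.
  Insert 2 (step 1): P = [2];  Q = [1]
  Insert 5 (step 2): P = [2, 5];  Q = [1, 2]
  Insert 1 (step 3): P = [1, 5] / [2];  Q = [1, 2] / [3]
  Insert 6 (step 4): P = [1, 5, 6] / [2];  Q = [1, 2, 4] / [3]
  Insert 8 (step 5): P = [1, 5, 6, 8] / [2];  Q = [1, 2, 4, 5] / [3]
  Insert 7 (step 6): P = [1, 5, 6, 7] / [2, 8];  Q = [1, 2, 4, 5] / [3, 6]
  Insert 3 (step 7): P = [1, 3, 6, 7] / [2, 5] / [8];  Q = [1, 2, 4, 5] / [3, 6] / [7]
  Insert 4 (step 8): P = [1, 3, 4, 7] / [2, 5, 6] / [8];  Q = [1, 2, 4, 5] / [3, 6, 8] / [7]
Final shape: (4, 3, 1).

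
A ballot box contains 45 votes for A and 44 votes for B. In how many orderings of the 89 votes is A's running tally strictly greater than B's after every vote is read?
Strict-lead orderings = 583300119592996693088040

Total orderings of the 89 votes with 45 for A: C(89, 45) = 51913710643776705684835560. By the Bertrand ballot formula (Cycle Lemma / reflection principle), the number of orderings in which A is strictly ahead of B throughout is (p − q)/(p + q) · C(p + q, p) = (45 − 44)/(45 + 44) · 51913710643776705684835560 = 583300119592996693088040.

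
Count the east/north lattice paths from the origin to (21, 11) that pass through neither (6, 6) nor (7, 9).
Number of paths = 113769504

Inclusion–exclusion. Total paths: C(32, 21) = 129024480. Through P₁: C(12, 6)·C(20, 15) = 14325696. Through P₂: C(16, 7)·C(16, 14) = 1372800. Since P₁ is strictly southwest of P₂, a monotone path through both must visit P₁ then P₂; paths through both = C(12, 6)·C(4, 1)·C(16, 14) = 443520. Avoid both = 129024480 − 14325696 − 1372800 + 443520 = 113769504.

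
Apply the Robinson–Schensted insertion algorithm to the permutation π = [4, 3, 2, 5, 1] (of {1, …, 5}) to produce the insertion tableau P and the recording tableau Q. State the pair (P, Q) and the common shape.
P = [1, 5] / [2] / [3] / [4];  Q = [1, 4] / [2] / [3] / [5];  common shape = (2, 1, 1, 1)

Row-insert the values π_1, π_2, … into P one at a time, bumping the leftmost entry strictly greater than the inserted value down to the next row. The recording tableau Q records, in position (i, j), the step at which that cell was added to P.
  Insert 4 (step 1): P = [4];  Q = [1]
  Insert 3 (step 2): P = [3] / [4];  Q = [1] / [2]
  Insert 2 (step 3): P = [2] / [3] / [4];  Q = [1] / [2] / [3]
  Insert 5 (step 4): P = [2, 5] / [3] / [4];  Q = [1, 4] / [2] / [3]
  Insert 1 (step 5): P = [1, 5] / [2] / [3] / [4];  Q = [1, 4] / [2] / [3] / [5]
Final shape: (2, 1, 1, 1).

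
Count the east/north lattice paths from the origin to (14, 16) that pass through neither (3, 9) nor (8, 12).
Number of paths = 114554895

Inclusion–exclusion. Total paths: C(30, 14) = 145422675. Through P₁: C(12, 3)·C(18, 11) = 7001280. Through P₂: C(20, 8)·C(10, 6) = 26453700. Since P₁ is strictly southwest of P₂, a monotone path through both must visit P₁ then P₂; paths through both = C(12, 3)·C(8, 5)·C(10, 6) = 2587200. Avoid both = 145422675 − 7001280 − 26453700 + 2587200 = 114554895.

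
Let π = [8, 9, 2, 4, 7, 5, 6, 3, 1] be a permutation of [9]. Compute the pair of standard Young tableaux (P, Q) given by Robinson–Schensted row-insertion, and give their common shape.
P = [1, 3, 5, 6] / [2, 9] / [4] / [7] / [8];  Q = [1, 2, 5, 7] / [3, 4] / [6] / [8] / [9];  common shape = (4, 2, 1, 1, 1)

Row-insert the values π_1, π_2, … into P one at a time, bumping the leftmost entry strictly greater than the inserted value down to the next row. The recording tableau Q records, in position (i, j), the step at which that cell was added to P.
  Insert 8 (step 1): P = [8];  Q = [1]
  Insert 9 (step 2): P = [8, 9];  Q = [1, 2]
  Insert 2 (step 3): P = [2, 9] / [8];  Q = [1, 2] / [3]
  Insert 4 (step 4): P = [2, 4] / [8, 9];  Q = [1, 2] / [3, 4]
  Insert 7 (step 5): P = [2, 4, 7] / [8, 9];  Q = [1, 2, 5] / [3, 4]
  Insert 5 (step 6): P = [2, 4, 5] / [7, 9] / [8];  Q = [1, 2, 5] / [3, 4] / [6]
  Insert 6 (step 7): P = [2, 4, 5, 6] / [7, 9] / [8];  Q = [1, 2, 5, 7] / [3, 4] / [6]
  Insert 3 (step 8): P = [2, 3, 5, 6] / [4, 9] / [7] / [8];  Q = [1, 2, 5, 7] / [3, 4] / [6] / [8]
  Insert 1 (step 9): P = [1, 3, 5, 6] / [2, 9] / [4] / [7] / [8];  Q = [1, 2, 5, 7] / [3, 4] / [6] / [8] / [9]
Final shape: (4, 2, 1, 1, 1).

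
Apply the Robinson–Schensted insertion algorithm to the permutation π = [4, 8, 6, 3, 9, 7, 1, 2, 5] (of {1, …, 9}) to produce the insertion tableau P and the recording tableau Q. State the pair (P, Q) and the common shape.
P = [1, 2, 5] / [3, 6, 7] / [4, 9] / [8];  Q = [1, 2, 5] / [3, 6, 9] / [4, 8] / [7];  common shape = (3, 3, 2, 1)

Row-insert the values π_1, π_2, … into P one at a time, bumping the leftmost entry strictly greater than the inserted value down to the next row. The recording tableau Q records, in position (i, j), the step at which that cell was added to P.
  Insert 4 (step 1): P = [4];  Q = [1]
  Insert 8 (step 2): P = [4, 8];  Q = [1, 2]
  Insert 6 (step 3): P = [4, 6] / [8];  Q = [1, 2] / [3]
  Insert 3 (step 4): P = [3, 6] / [4] / [8];  Q = [1, 2] / [3] / [4]
  Insert 9 (step 5): P = [3, 6, 9] / [4] / [8];  Q = [1, 2, 5] / [3] / [4]
  Insert 7 (step 6): P = [3, 6, 7] / [4, 9] / [8];  Q = [1, 2, 5] / [3, 6] / [4]
  Insert 1 (step 7): P = [1, 6, 7] / [3, 9] / [4] / [8];  Q = [1, 2, 5] / [3, 6] / [4] / [7]
  Insert 2 (step 8): P = [1, 2, 7] / [3, 6] / [4, 9] / [8];  Q = [1, 2, 5] / [3, 6] / [4, 8] / [7]
  Insert 5 (step 9): P = [1, 2, 5] / [3, 6, 7] / [4, 9] / [8];  Q = [1, 2, 5] / [3, 6, 9] / [4, 8] / [7]
Final shape: (3, 3, 2, 1).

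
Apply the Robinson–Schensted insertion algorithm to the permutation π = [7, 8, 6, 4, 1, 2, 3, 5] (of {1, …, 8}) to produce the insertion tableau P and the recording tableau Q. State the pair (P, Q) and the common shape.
P = [1, 2, 3, 5] / [4, 8] / [6] / [7];  Q = [1, 2, 7, 8] / [3, 6] / [4] / [5];  common shape = (4, 2, 1, 1)

Row-insert the values π_1, π_2, … into P one at a time, bumping the leftmost entry strictly greater than the inserted value down to the next row. The recording tableau Q records, in position (i, j), the step at which that cell was added to P.
  Insert 7 (step 1): P = [7];  Q = [1]
  Insert 8 (step 2): P = [7, 8];  Q = [1, 2]
  Insert 6 (step 3): P = [6, 8] / [7];  Q = [1, 2] / [3]
  Insert 4 (step 4): P = [4, 8] / [6] / [7];  Q = [1, 2] / [3] / [4]
  Insert 1 (step 5): P = [1, 8] / [4] / [6] / [7];  Q = [1, 2] / [3] / [4] / [5]
  Insert 2 (step 6): P = [1, 2] / [4, 8] / [6] / [7];  Q = [1, 2] / [3, 6] / [4] / [5]
  Insert 3 (step 7): P = [1, 2, 3] / [4, 8] / [6] / [7];  Q = [1, 2, 7] / [3, 6] / [4] / [5]
  Insert 5 (step 8): P = [1, 2, 3, 5] / [4, 8] / [6] / [7];  Q = [1, 2, 7, 8] / [3, 6] / [4] / [5]
Final shape: (4, 2, 1, 1).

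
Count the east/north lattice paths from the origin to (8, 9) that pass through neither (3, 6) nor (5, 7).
Number of paths = 14206

Inclusion–exclusion. Total paths: C(17, 8) = 24310. Through P₁: C(9, 3)·C(8, 5) = 4704. Through P₂: C(12, 5)·C(5, 3) = 7920. Since P₁ is strictly southwest of P₂, a monotone path through both must visit P₁ then P₂; paths through both = C(9, 3)·C(3, 2)·C(5, 3) = 2520. Avoid both = 24310 − 4704 − 7920 + 2520 = 14206.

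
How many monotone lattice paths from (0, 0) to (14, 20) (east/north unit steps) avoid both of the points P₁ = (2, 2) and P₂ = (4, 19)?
Number of paths = 872930171

Inclusion–exclusion. Total paths: C(34, 14) = 1391975640. Through P₁: C(4, 2)·C(30, 12) = 518959350. Through P₂: C(23, 4)·C(11, 10) = 97405. Since P₁ is strictly southwest of P₂, a monotone path through both must visit P₁ then P₂; paths through both = C(4, 2)·C(19, 2)·C(11, 10) = 11286. Avoid both = 1391975640 − 518959350 − 97405 + 11286 = 872930171.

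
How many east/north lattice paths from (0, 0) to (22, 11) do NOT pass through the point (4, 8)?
Number of paths = 192878370

Total paths from (0, 0) to (22, 11): C(33, 22) = 193536720. Paths through (4, 8): (paths (0, 0) → (4, 8)) × (paths (4, 8) → (22, 11)) = C(12, 4) · C(21, 18) = 495 · 1330 = 658350. Avoidance count = 193536720 − 658350 = 192878370.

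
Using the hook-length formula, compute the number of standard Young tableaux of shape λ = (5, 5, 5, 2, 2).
# SYT of shape (5, 5, 5, 2, 2) = 6928350

Hook-length formula: f^λ = n! / Π hook(c), product over all cells c of the Young diagram. For λ = (5, 5, 5, 2, 2), n = 19 boxes. Hook lengths by row (left-to-right, top-to-bottom): [9, 8, 5, 4, 3]; [8, 7, 4, 3, 2]; [7, 6, 3, 2, 1]; [3, 2]; [2, 1]. Product of hooks = 17557585920. So f^λ = 19! / 17557585920 = 121645100408832000 / 17557585920 = 6928350.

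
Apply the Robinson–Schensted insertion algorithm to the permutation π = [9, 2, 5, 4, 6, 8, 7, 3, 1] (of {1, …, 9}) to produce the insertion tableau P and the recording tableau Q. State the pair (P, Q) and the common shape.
P = [1, 3, 6, 7] / [2, 8] / [4] / [5] / [9];  Q = [1, 3, 5, 6] / [2, 7] / [4] / [8] / [9];  common shape = (4, 2, 1, 1, 1)

Row-insert the values π_1, π_2, … into P one at a time, bumping the leftmost entry strictly greater than the inserted value down to the next row. The recording tableau Q records, in position (i, j), the step at which that cell was added to P.
  Insert 9 (step 1): P = [9];  Q = [1]
  Insert 2 (step 2): P = [2] / [9];  Q = [1] / [2]
  Insert 5 (step 3): P = [2, 5] / [9];  Q = [1, 3] / [2]
  Insert 4 (step 4): P = [2, 4] / [5] / [9];  Q = [1, 3] / [2] / [4]
  Insert 6 (step 5): P = [2, 4, 6] / [5] / [9];  Q = [1, 3, 5] / [2] / [4]
  Insert 8 (step 6): P = [2, 4, 6, 8] / [5] / [9];  Q = [1, 3, 5, 6] / [2] / [4]
  Insert 7 (step 7): P = [2, 4, 6, 7] / [5, 8] / [9];  Q = [1, 3, 5, 6] / [2, 7] / [4]
  Insert 3 (step 8): P = [2, 3, 6, 7] / [4, 8] / [5] / [9];  Q = [1, 3, 5, 6] / [2, 7] / [4] / [8]
  Insert 1 (step 9): P = [1, 3, 6, 7] / [2, 8] / [4] / [5] / [9];  Q = [1, 3, 5, 6] / [2, 7] / [4] / [8] / [9]
Final shape: (4, 2, 1, 1, 1).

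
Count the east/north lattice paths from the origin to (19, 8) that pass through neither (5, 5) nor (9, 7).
Number of paths = 1964455

Inclusion–exclusion. Total paths: C(27, 19) = 2220075. Through P₁: C(10, 5)·C(17, 14) = 171360. Through P₂: C(16, 9)·C(11, 10) = 125840. Since P₁ is strictly southwest of P₂, a monotone path through both must visit P₁ then P₂; paths through both = C(10, 5)·C(6, 4)·C(11, 10) = 41580. Avoid both = 2220075 − 171360 − 125840 + 41580 = 1964455.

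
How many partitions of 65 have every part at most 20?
p(65, parts ≤ 20) = 1571824

Use the recurrence p(n, m) = p(n, m−1) + p(n−m, m): either the largest part is < m (count p(n, m−1)) or the largest part is exactly m (remove one copy of m, count p(n−m, m)). With p(0, ·) = 1 this gives p(65, parts ≤ 20) = 1571824. (By conjugating Young diagrams, this also counts partitions of 65 into at most 20 parts.)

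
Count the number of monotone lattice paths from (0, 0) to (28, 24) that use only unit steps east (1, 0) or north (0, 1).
Number of paths = 426384982032100

A monotone lattice path from (0, 0) to (28, 24) consists of 28 east steps and 24 north steps in some order, so it is determined by which 28 of the 52 steps are east. The count is C(52, 28) = 426384982032100.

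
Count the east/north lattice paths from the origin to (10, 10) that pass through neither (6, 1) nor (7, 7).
Number of paths = 112091

Inclusion–exclusion. Total paths: C(20, 10) = 184756. Through P₁: C(7, 6)·C(13, 4) = 5005. Through P₂: C(14, 7)·C(6, 3) = 68640. Since P₁ is strictly southwest of P₂, a monotone path through both must visit P₁ then P₂; paths through both = C(7, 6)·C(7, 1)·C(6, 3) = 980. Avoid both = 184756 − 5005 − 68640 + 980 = 112091.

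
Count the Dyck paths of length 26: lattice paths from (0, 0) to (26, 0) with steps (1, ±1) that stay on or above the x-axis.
C_13 = 742900

These Dyck paths are counted by the Catalan number C_n = (1/(n + 1)) · C(2n, n). For n = 13: C_13 = (1/14) · C(26, 13) = 10400600/14 = 742900.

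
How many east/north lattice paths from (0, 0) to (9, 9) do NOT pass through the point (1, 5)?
Number of paths = 45650

Total paths from (0, 0) to (9, 9): C(18, 9) = 48620. Paths through (1, 5): (paths (0, 0) → (1, 5)) × (paths (1, 5) → (9, 9)) = C(6, 1) · C(12, 8) = 6 · 495 = 2970. Avoidance count = 48620 − 2970 = 45650.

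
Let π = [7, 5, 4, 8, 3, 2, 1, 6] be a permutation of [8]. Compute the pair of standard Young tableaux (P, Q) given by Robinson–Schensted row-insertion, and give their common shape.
P = [1, 6] / [2, 8] / [3] / [4] / [5] / [7];  Q = [1, 4] / [2, 8] / [3] / [5] / [6] / [7];  common shape = (2, 2, 1, 1, 1, 1)

Row-insert the values π_1, π_2, … into P one at a time, bumping the leftmost entry strictly greater than the inserted value down to the next row. The recording tableau Q records, in position (i, j), the step at which that cell was added to P.
  Insert 7 (step 1): P = [7];  Q = [1]
  Insert 5 (step 2): P = [5] / [7];  Q = [1] / [2]
  Insert 4 (step 3): P = [4] / [5] / [7];  Q = [1] / [2] / [3]
  Insert 8 (step 4): P = [4, 8] / [5] / [7];  Q = [1, 4] / [2] / [3]
  Insert 3 (step 5): P = [3, 8] / [4] / [5] / [7];  Q = [1, 4] / [2] / [3] / [5]
  Insert 2 (step 6): P = [2, 8] / [3] / [4] / [5] / [7];  Q = [1, 4] / [2] / [3] / [5] / [6]
  Insert 1 (step 7): P = [1, 8] / [2] / [3] / [4] / [5] / [7];  Q = [1, 4] / [2] / [3] / [5] / [6] / [7]
  Insert 6 (step 8): P = [1, 6] / [2, 8] / [3] / [4] / [5] / [7];  Q = [1, 4] / [2, 8] / [3] / [5] / [6] / [7]
Final shape: (2, 2, 1, 1, 1, 1).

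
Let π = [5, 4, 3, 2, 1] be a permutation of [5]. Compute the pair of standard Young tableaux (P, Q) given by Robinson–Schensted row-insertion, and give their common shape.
P = [1] / [2] / [3] / [4] / [5];  Q = [1] / [2] / [3] / [4] / [5];  common shape = (1, 1, 1, 1, 1)

Row-insert the values π_1, π_2, … into P one at a time, bumping the leftmost entry strictly greater than the inserted value down to the next row. The recording tableau Q records, in position (i, j), the step at which that cell was added to P.
  Insert 5 (step 1): P = [5];  Q = [1]
  Insert 4 (step 2): P = [4] / [5];  Q = [1] / [2]
  Insert 3 (step 3): P = [3] / [4] / [5];  Q = [1] / [2] / [3]
  Insert 2 (step 4): P = [2] / [3] / [4] / [5];  Q = [1] / [2] / [3] / [4]
  Insert 1 (step 5): P = [1] / [2] / [3] / [4] / [5];  Q = [1] / [2] / [3] / [4] / [5]
Final shape: (1, 1, 1, 1, 1).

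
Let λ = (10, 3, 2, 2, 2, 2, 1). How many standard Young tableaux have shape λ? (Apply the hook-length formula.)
# SYT of shape (10, 3, 2, 2, 2, 2, 1) = 266741475

Hook-length formula: f^λ = n! / Π hook(c), product over all cells c of the Young diagram. For λ = (10, 3, 2, 2, 2, 2, 1), n = 22 boxes. Hook lengths by row (left-to-right, top-to-bottom): [16, 14, 9, 7, 6, 5, 4, 3, 2, 1]; [8, 6, 1]; [6, 4]; [5, 3]; [4, 2]; [3, 1]; [1]. Product of hooks = 4213820620800. So f^λ = 22! / 4213820620800 = 1124000727777607680000 / 4213820620800 = 266741475.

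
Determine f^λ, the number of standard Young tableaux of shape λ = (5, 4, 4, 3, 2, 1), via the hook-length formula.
# SYT of shape (5, 4, 4, 3, 2, 1) = 34918884

Hook-length formula: f^λ = n! / Π hook(c), product over all cells c of the Young diagram. For λ = (5, 4, 4, 3, 2, 1), n = 19 boxes. Hook lengths by row (left-to-right, top-to-bottom): [10, 8, 6, 4, 1]; [8, 6, 4, 2]; [7, 5, 3, 1]; [5, 3, 1]; [3, 1]; [1]. Product of hooks = 3483648000. So f^λ = 19! / 3483648000 = 121645100408832000 / 3483648000 = 34918884.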